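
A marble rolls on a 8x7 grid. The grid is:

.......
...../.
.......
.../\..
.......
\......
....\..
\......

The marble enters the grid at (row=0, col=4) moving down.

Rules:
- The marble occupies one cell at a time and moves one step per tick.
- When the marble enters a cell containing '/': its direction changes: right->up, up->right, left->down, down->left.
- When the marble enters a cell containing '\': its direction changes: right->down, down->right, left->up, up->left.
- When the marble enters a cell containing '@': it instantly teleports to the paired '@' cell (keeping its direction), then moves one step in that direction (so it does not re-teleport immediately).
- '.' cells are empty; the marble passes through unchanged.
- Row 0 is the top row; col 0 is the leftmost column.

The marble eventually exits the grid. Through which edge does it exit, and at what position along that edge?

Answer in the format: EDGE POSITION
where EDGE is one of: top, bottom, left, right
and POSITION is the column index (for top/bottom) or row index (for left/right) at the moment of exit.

Step 1: enter (0,4), '.' pass, move down to (1,4)
Step 2: enter (1,4), '.' pass, move down to (2,4)
Step 3: enter (2,4), '.' pass, move down to (3,4)
Step 4: enter (3,4), '\' deflects down->right, move right to (3,5)
Step 5: enter (3,5), '.' pass, move right to (3,6)
Step 6: enter (3,6), '.' pass, move right to (3,7)
Step 7: at (3,7) — EXIT via right edge, pos 3

Answer: right 3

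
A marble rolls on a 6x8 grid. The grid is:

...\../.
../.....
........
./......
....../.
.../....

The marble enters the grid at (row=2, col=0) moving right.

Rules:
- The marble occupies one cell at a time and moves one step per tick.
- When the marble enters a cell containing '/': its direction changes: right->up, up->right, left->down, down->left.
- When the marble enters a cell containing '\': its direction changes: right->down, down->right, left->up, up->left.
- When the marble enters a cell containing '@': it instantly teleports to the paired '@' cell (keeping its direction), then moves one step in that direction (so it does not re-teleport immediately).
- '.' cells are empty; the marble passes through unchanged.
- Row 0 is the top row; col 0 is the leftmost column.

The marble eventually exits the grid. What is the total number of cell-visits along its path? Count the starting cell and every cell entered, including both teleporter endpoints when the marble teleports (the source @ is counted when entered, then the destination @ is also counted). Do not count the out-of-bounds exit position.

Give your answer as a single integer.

Answer: 8

Derivation:
Step 1: enter (2,0), '.' pass, move right to (2,1)
Step 2: enter (2,1), '.' pass, move right to (2,2)
Step 3: enter (2,2), '.' pass, move right to (2,3)
Step 4: enter (2,3), '.' pass, move right to (2,4)
Step 5: enter (2,4), '.' pass, move right to (2,5)
Step 6: enter (2,5), '.' pass, move right to (2,6)
Step 7: enter (2,6), '.' pass, move right to (2,7)
Step 8: enter (2,7), '.' pass, move right to (2,8)
Step 9: at (2,8) — EXIT via right edge, pos 2
Path length (cell visits): 8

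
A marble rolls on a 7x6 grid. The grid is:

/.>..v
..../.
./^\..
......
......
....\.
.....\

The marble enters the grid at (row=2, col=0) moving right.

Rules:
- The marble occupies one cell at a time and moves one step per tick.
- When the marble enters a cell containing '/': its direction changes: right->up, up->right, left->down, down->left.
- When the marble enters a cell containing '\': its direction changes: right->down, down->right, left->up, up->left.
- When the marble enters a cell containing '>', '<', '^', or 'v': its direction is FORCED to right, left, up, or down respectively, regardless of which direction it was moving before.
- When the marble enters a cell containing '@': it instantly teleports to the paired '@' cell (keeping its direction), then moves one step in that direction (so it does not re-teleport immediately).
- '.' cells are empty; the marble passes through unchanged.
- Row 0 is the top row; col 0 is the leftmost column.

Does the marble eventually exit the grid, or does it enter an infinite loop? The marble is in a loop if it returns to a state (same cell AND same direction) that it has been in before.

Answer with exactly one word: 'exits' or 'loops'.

Answer: exits

Derivation:
Step 1: enter (2,0), '.' pass, move right to (2,1)
Step 2: enter (2,1), '/' deflects right->up, move up to (1,1)
Step 3: enter (1,1), '.' pass, move up to (0,1)
Step 4: enter (0,1), '.' pass, move up to (-1,1)
Step 5: at (-1,1) — EXIT via top edge, pos 1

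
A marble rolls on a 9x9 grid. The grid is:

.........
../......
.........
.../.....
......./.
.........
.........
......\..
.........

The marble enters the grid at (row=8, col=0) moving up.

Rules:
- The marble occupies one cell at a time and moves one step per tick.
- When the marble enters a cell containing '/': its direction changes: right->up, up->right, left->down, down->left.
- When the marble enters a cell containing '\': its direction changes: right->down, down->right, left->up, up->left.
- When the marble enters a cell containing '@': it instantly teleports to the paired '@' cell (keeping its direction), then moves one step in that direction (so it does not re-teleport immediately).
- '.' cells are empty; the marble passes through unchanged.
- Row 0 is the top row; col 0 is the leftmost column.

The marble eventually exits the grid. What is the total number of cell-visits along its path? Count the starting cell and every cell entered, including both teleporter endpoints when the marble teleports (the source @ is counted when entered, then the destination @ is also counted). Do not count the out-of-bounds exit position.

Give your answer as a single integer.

Answer: 9

Derivation:
Step 1: enter (8,0), '.' pass, move up to (7,0)
Step 2: enter (7,0), '.' pass, move up to (6,0)
Step 3: enter (6,0), '.' pass, move up to (5,0)
Step 4: enter (5,0), '.' pass, move up to (4,0)
Step 5: enter (4,0), '.' pass, move up to (3,0)
Step 6: enter (3,0), '.' pass, move up to (2,0)
Step 7: enter (2,0), '.' pass, move up to (1,0)
Step 8: enter (1,0), '.' pass, move up to (0,0)
Step 9: enter (0,0), '.' pass, move up to (-1,0)
Step 10: at (-1,0) — EXIT via top edge, pos 0
Path length (cell visits): 9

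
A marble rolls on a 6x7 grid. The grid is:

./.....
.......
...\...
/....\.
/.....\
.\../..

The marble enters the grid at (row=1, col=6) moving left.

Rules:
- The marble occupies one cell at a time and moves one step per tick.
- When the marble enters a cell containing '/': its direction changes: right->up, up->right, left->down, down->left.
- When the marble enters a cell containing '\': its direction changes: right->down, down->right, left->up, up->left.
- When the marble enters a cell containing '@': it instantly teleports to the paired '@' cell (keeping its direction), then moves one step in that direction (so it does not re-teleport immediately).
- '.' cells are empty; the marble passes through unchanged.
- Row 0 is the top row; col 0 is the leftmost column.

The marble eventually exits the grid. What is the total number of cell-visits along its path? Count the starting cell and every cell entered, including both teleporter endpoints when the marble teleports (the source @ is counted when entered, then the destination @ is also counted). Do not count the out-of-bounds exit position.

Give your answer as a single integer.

Step 1: enter (1,6), '.' pass, move left to (1,5)
Step 2: enter (1,5), '.' pass, move left to (1,4)
Step 3: enter (1,4), '.' pass, move left to (1,3)
Step 4: enter (1,3), '.' pass, move left to (1,2)
Step 5: enter (1,2), '.' pass, move left to (1,1)
Step 6: enter (1,1), '.' pass, move left to (1,0)
Step 7: enter (1,0), '.' pass, move left to (1,-1)
Step 8: at (1,-1) — EXIT via left edge, pos 1
Path length (cell visits): 7

Answer: 7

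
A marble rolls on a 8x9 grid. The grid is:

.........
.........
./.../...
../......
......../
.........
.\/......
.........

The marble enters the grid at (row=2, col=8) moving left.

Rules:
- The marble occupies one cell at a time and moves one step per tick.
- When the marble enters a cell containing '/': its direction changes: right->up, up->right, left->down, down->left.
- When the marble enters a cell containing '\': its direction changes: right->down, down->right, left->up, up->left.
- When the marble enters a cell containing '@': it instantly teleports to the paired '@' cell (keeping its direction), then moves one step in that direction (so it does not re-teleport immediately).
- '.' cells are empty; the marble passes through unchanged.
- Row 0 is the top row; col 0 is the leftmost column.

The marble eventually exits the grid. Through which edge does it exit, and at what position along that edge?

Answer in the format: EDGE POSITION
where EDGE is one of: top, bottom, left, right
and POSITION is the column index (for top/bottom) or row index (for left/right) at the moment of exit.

Step 1: enter (2,8), '.' pass, move left to (2,7)
Step 2: enter (2,7), '.' pass, move left to (2,6)
Step 3: enter (2,6), '.' pass, move left to (2,5)
Step 4: enter (2,5), '/' deflects left->down, move down to (3,5)
Step 5: enter (3,5), '.' pass, move down to (4,5)
Step 6: enter (4,5), '.' pass, move down to (5,5)
Step 7: enter (5,5), '.' pass, move down to (6,5)
Step 8: enter (6,5), '.' pass, move down to (7,5)
Step 9: enter (7,5), '.' pass, move down to (8,5)
Step 10: at (8,5) — EXIT via bottom edge, pos 5

Answer: bottom 5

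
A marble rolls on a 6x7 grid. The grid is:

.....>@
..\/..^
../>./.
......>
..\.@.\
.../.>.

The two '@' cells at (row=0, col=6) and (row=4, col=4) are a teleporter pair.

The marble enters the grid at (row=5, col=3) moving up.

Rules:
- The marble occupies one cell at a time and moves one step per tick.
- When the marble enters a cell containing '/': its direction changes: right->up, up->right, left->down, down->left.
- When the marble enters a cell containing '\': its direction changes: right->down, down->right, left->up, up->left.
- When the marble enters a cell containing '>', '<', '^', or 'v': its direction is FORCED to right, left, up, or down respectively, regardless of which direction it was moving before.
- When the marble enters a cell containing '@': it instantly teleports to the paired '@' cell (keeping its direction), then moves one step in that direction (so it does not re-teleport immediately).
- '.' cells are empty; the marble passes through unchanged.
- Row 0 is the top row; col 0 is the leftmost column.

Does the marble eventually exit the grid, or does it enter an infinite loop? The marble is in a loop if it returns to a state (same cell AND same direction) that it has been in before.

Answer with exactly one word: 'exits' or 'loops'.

Step 1: enter (5,3), '/' deflects up->right, move right to (5,4)
Step 2: enter (5,4), '.' pass, move right to (5,5)
Step 3: enter (5,5), '>' forces right->right, move right to (5,6)
Step 4: enter (5,6), '.' pass, move right to (5,7)
Step 5: at (5,7) — EXIT via right edge, pos 5

Answer: exits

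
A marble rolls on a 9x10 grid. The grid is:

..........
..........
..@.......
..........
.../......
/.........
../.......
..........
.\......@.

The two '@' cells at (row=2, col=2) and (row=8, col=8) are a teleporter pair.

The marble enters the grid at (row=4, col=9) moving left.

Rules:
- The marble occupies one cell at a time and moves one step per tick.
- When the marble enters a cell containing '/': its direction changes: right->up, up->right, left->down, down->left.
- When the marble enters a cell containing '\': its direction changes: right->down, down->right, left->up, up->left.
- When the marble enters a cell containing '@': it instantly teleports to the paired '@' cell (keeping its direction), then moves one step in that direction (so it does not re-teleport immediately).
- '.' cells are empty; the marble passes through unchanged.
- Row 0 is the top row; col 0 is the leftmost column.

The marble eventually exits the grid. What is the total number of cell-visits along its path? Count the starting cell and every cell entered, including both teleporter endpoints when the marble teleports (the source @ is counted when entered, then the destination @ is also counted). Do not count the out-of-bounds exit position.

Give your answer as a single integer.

Answer: 11

Derivation:
Step 1: enter (4,9), '.' pass, move left to (4,8)
Step 2: enter (4,8), '.' pass, move left to (4,7)
Step 3: enter (4,7), '.' pass, move left to (4,6)
Step 4: enter (4,6), '.' pass, move left to (4,5)
Step 5: enter (4,5), '.' pass, move left to (4,4)
Step 6: enter (4,4), '.' pass, move left to (4,3)
Step 7: enter (4,3), '/' deflects left->down, move down to (5,3)
Step 8: enter (5,3), '.' pass, move down to (6,3)
Step 9: enter (6,3), '.' pass, move down to (7,3)
Step 10: enter (7,3), '.' pass, move down to (8,3)
Step 11: enter (8,3), '.' pass, move down to (9,3)
Step 12: at (9,3) — EXIT via bottom edge, pos 3
Path length (cell visits): 11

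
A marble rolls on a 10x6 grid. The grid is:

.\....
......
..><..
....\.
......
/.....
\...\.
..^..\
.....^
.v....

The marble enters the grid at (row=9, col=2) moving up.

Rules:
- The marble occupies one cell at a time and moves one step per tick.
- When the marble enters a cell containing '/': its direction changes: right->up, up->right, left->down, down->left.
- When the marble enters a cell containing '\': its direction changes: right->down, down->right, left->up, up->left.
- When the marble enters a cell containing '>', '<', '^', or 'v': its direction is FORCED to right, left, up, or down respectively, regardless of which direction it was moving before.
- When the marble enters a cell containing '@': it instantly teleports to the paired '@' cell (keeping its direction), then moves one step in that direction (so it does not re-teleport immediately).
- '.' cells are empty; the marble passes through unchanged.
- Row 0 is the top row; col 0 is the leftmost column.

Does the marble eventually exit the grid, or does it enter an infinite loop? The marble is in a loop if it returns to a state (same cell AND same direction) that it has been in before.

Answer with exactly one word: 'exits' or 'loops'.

Step 1: enter (9,2), '.' pass, move up to (8,2)
Step 2: enter (8,2), '.' pass, move up to (7,2)
Step 3: enter (7,2), '^' forces up->up, move up to (6,2)
Step 4: enter (6,2), '.' pass, move up to (5,2)
Step 5: enter (5,2), '.' pass, move up to (4,2)
Step 6: enter (4,2), '.' pass, move up to (3,2)
Step 7: enter (3,2), '.' pass, move up to (2,2)
Step 8: enter (2,2), '>' forces up->right, move right to (2,3)
Step 9: enter (2,3), '<' forces right->left, move left to (2,2)
Step 10: enter (2,2), '>' forces left->right, move right to (2,3)
Step 11: at (2,3) dir=right — LOOP DETECTED (seen before)

Answer: loops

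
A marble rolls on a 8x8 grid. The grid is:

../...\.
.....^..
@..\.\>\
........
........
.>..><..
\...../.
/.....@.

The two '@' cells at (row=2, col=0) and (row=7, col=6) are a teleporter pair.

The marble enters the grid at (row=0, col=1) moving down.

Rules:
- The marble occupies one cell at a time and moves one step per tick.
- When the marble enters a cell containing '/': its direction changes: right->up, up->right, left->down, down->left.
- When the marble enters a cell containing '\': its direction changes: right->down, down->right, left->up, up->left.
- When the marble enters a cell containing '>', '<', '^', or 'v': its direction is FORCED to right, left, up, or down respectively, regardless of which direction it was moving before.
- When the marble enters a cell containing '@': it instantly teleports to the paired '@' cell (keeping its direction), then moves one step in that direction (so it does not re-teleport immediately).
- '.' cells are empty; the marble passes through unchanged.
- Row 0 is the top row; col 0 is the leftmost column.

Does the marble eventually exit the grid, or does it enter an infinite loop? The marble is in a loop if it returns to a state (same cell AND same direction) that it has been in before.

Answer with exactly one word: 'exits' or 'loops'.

Answer: loops

Derivation:
Step 1: enter (0,1), '.' pass, move down to (1,1)
Step 2: enter (1,1), '.' pass, move down to (2,1)
Step 3: enter (2,1), '.' pass, move down to (3,1)
Step 4: enter (3,1), '.' pass, move down to (4,1)
Step 5: enter (4,1), '.' pass, move down to (5,1)
Step 6: enter (5,1), '>' forces down->right, move right to (5,2)
Step 7: enter (5,2), '.' pass, move right to (5,3)
Step 8: enter (5,3), '.' pass, move right to (5,4)
Step 9: enter (5,4), '>' forces right->right, move right to (5,5)
Step 10: enter (5,5), '<' forces right->left, move left to (5,4)
Step 11: enter (5,4), '>' forces left->right, move right to (5,5)
Step 12: at (5,5) dir=right — LOOP DETECTED (seen before)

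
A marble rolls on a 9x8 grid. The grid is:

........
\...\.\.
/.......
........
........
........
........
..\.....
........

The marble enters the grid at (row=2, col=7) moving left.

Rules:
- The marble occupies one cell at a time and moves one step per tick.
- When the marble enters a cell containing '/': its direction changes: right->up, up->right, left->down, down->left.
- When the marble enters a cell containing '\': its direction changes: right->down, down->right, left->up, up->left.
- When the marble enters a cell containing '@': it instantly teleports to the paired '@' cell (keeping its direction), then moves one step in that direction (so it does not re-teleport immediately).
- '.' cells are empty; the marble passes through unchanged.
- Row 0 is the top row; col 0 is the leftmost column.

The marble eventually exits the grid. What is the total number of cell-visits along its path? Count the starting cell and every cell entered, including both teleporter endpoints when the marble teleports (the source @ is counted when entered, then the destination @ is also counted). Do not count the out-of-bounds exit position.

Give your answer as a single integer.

Step 1: enter (2,7), '.' pass, move left to (2,6)
Step 2: enter (2,6), '.' pass, move left to (2,5)
Step 3: enter (2,5), '.' pass, move left to (2,4)
Step 4: enter (2,4), '.' pass, move left to (2,3)
Step 5: enter (2,3), '.' pass, move left to (2,2)
Step 6: enter (2,2), '.' pass, move left to (2,1)
Step 7: enter (2,1), '.' pass, move left to (2,0)
Step 8: enter (2,0), '/' deflects left->down, move down to (3,0)
Step 9: enter (3,0), '.' pass, move down to (4,0)
Step 10: enter (4,0), '.' pass, move down to (5,0)
Step 11: enter (5,0), '.' pass, move down to (6,0)
Step 12: enter (6,0), '.' pass, move down to (7,0)
Step 13: enter (7,0), '.' pass, move down to (8,0)
Step 14: enter (8,0), '.' pass, move down to (9,0)
Step 15: at (9,0) — EXIT via bottom edge, pos 0
Path length (cell visits): 14

Answer: 14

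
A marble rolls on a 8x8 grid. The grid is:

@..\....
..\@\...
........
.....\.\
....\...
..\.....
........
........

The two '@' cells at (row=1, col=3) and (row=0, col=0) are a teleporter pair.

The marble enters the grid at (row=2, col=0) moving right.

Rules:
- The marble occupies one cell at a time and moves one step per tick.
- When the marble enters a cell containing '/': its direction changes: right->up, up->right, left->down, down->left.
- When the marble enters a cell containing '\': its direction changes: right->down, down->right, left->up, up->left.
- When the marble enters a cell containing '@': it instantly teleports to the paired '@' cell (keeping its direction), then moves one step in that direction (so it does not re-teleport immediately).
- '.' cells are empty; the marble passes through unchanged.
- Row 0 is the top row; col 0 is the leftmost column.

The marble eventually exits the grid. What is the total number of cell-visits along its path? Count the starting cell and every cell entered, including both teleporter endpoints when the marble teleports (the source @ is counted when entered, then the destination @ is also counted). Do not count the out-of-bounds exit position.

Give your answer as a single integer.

Step 1: enter (2,0), '.' pass, move right to (2,1)
Step 2: enter (2,1), '.' pass, move right to (2,2)
Step 3: enter (2,2), '.' pass, move right to (2,3)
Step 4: enter (2,3), '.' pass, move right to (2,4)
Step 5: enter (2,4), '.' pass, move right to (2,5)
Step 6: enter (2,5), '.' pass, move right to (2,6)
Step 7: enter (2,6), '.' pass, move right to (2,7)
Step 8: enter (2,7), '.' pass, move right to (2,8)
Step 9: at (2,8) — EXIT via right edge, pos 2
Path length (cell visits): 8

Answer: 8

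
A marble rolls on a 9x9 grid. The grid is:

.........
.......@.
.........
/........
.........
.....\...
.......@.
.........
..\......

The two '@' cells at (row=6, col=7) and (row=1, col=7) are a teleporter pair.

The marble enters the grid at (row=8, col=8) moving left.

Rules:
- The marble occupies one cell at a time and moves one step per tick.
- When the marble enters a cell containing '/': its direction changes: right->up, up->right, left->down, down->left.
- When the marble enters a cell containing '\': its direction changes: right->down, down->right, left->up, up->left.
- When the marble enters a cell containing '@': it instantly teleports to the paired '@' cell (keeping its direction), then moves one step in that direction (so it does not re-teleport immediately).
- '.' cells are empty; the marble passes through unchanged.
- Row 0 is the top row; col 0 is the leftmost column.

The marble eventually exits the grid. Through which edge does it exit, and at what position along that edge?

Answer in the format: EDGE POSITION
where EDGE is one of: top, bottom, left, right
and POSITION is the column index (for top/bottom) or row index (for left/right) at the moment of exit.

Step 1: enter (8,8), '.' pass, move left to (8,7)
Step 2: enter (8,7), '.' pass, move left to (8,6)
Step 3: enter (8,6), '.' pass, move left to (8,5)
Step 4: enter (8,5), '.' pass, move left to (8,4)
Step 5: enter (8,4), '.' pass, move left to (8,3)
Step 6: enter (8,3), '.' pass, move left to (8,2)
Step 7: enter (8,2), '\' deflects left->up, move up to (7,2)
Step 8: enter (7,2), '.' pass, move up to (6,2)
Step 9: enter (6,2), '.' pass, move up to (5,2)
Step 10: enter (5,2), '.' pass, move up to (4,2)
Step 11: enter (4,2), '.' pass, move up to (3,2)
Step 12: enter (3,2), '.' pass, move up to (2,2)
Step 13: enter (2,2), '.' pass, move up to (1,2)
Step 14: enter (1,2), '.' pass, move up to (0,2)
Step 15: enter (0,2), '.' pass, move up to (-1,2)
Step 16: at (-1,2) — EXIT via top edge, pos 2

Answer: top 2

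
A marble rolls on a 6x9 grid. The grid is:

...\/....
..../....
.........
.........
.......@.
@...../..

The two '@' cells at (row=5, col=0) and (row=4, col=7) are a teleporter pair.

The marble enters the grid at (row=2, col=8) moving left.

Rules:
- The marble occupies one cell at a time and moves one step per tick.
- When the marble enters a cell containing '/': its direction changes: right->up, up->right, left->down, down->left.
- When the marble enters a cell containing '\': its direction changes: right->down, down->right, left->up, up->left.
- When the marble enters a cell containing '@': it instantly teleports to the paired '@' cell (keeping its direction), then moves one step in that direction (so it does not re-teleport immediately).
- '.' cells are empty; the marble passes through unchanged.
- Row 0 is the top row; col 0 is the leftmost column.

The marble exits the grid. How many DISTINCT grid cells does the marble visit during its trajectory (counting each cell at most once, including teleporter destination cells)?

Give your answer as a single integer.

Answer: 9

Derivation:
Step 1: enter (2,8), '.' pass, move left to (2,7)
Step 2: enter (2,7), '.' pass, move left to (2,6)
Step 3: enter (2,6), '.' pass, move left to (2,5)
Step 4: enter (2,5), '.' pass, move left to (2,4)
Step 5: enter (2,4), '.' pass, move left to (2,3)
Step 6: enter (2,3), '.' pass, move left to (2,2)
Step 7: enter (2,2), '.' pass, move left to (2,1)
Step 8: enter (2,1), '.' pass, move left to (2,0)
Step 9: enter (2,0), '.' pass, move left to (2,-1)
Step 10: at (2,-1) — EXIT via left edge, pos 2
Distinct cells visited: 9 (path length 9)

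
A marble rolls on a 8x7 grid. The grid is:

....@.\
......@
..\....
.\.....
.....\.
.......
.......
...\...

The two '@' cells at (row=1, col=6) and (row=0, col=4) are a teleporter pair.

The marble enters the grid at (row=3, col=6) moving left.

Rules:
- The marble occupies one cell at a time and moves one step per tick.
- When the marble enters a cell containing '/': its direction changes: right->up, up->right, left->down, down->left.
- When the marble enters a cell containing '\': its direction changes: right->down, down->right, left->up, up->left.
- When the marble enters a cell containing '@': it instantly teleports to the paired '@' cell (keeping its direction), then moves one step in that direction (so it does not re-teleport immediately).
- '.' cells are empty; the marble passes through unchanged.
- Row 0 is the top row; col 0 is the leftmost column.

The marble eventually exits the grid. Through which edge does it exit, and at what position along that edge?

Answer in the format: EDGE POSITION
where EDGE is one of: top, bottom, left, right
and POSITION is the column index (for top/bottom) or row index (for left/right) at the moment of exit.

Step 1: enter (3,6), '.' pass, move left to (3,5)
Step 2: enter (3,5), '.' pass, move left to (3,4)
Step 3: enter (3,4), '.' pass, move left to (3,3)
Step 4: enter (3,3), '.' pass, move left to (3,2)
Step 5: enter (3,2), '.' pass, move left to (3,1)
Step 6: enter (3,1), '\' deflects left->up, move up to (2,1)
Step 7: enter (2,1), '.' pass, move up to (1,1)
Step 8: enter (1,1), '.' pass, move up to (0,1)
Step 9: enter (0,1), '.' pass, move up to (-1,1)
Step 10: at (-1,1) — EXIT via top edge, pos 1

Answer: top 1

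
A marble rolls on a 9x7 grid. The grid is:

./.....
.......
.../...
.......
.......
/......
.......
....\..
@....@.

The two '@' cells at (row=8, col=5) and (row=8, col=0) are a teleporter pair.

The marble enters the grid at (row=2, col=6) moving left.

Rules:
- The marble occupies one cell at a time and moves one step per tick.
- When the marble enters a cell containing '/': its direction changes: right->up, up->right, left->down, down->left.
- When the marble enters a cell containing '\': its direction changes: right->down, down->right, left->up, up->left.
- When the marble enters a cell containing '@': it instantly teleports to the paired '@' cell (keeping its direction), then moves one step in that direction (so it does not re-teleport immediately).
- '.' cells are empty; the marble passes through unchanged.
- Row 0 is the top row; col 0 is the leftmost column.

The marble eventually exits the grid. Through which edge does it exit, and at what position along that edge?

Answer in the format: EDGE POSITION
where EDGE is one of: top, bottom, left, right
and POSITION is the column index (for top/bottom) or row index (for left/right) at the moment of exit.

Step 1: enter (2,6), '.' pass, move left to (2,5)
Step 2: enter (2,5), '.' pass, move left to (2,4)
Step 3: enter (2,4), '.' pass, move left to (2,3)
Step 4: enter (2,3), '/' deflects left->down, move down to (3,3)
Step 5: enter (3,3), '.' pass, move down to (4,3)
Step 6: enter (4,3), '.' pass, move down to (5,3)
Step 7: enter (5,3), '.' pass, move down to (6,3)
Step 8: enter (6,3), '.' pass, move down to (7,3)
Step 9: enter (7,3), '.' pass, move down to (8,3)
Step 10: enter (8,3), '.' pass, move down to (9,3)
Step 11: at (9,3) — EXIT via bottom edge, pos 3

Answer: bottom 3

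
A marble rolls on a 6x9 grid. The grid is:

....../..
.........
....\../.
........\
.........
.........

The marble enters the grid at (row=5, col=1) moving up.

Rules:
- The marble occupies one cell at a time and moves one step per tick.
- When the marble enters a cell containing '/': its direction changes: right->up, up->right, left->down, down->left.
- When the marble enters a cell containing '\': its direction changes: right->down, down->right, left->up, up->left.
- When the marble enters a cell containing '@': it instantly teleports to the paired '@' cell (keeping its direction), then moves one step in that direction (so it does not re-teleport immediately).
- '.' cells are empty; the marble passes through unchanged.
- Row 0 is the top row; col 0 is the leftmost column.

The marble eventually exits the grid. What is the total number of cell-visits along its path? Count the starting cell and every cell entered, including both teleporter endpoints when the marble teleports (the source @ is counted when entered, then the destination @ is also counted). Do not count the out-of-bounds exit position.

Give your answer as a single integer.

Answer: 6

Derivation:
Step 1: enter (5,1), '.' pass, move up to (4,1)
Step 2: enter (4,1), '.' pass, move up to (3,1)
Step 3: enter (3,1), '.' pass, move up to (2,1)
Step 4: enter (2,1), '.' pass, move up to (1,1)
Step 5: enter (1,1), '.' pass, move up to (0,1)
Step 6: enter (0,1), '.' pass, move up to (-1,1)
Step 7: at (-1,1) — EXIT via top edge, pos 1
Path length (cell visits): 6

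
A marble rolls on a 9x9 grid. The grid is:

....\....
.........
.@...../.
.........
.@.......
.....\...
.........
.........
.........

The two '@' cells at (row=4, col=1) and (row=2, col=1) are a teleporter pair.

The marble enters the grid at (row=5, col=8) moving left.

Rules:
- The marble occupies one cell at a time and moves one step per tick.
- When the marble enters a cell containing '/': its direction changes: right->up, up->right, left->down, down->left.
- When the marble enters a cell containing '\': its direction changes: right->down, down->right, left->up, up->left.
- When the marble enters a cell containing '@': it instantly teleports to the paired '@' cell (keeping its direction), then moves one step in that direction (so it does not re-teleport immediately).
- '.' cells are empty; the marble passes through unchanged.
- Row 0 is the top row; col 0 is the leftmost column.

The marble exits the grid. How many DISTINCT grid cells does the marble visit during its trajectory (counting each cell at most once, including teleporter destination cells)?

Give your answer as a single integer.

Answer: 9

Derivation:
Step 1: enter (5,8), '.' pass, move left to (5,7)
Step 2: enter (5,7), '.' pass, move left to (5,6)
Step 3: enter (5,6), '.' pass, move left to (5,5)
Step 4: enter (5,5), '\' deflects left->up, move up to (4,5)
Step 5: enter (4,5), '.' pass, move up to (3,5)
Step 6: enter (3,5), '.' pass, move up to (2,5)
Step 7: enter (2,5), '.' pass, move up to (1,5)
Step 8: enter (1,5), '.' pass, move up to (0,5)
Step 9: enter (0,5), '.' pass, move up to (-1,5)
Step 10: at (-1,5) — EXIT via top edge, pos 5
Distinct cells visited: 9 (path length 9)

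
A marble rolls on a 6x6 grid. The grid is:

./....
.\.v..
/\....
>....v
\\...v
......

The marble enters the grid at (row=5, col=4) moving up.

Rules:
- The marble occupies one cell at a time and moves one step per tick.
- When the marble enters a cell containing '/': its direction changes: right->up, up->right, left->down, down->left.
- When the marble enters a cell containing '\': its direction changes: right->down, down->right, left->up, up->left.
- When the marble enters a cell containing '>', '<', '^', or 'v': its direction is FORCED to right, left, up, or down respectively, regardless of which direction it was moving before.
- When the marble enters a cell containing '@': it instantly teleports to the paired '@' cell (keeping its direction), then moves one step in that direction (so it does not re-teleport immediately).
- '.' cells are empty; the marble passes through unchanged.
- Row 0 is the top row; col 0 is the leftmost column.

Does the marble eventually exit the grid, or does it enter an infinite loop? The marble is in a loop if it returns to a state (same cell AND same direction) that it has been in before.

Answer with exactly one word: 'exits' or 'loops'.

Step 1: enter (5,4), '.' pass, move up to (4,4)
Step 2: enter (4,4), '.' pass, move up to (3,4)
Step 3: enter (3,4), '.' pass, move up to (2,4)
Step 4: enter (2,4), '.' pass, move up to (1,4)
Step 5: enter (1,4), '.' pass, move up to (0,4)
Step 6: enter (0,4), '.' pass, move up to (-1,4)
Step 7: at (-1,4) — EXIT via top edge, pos 4

Answer: exits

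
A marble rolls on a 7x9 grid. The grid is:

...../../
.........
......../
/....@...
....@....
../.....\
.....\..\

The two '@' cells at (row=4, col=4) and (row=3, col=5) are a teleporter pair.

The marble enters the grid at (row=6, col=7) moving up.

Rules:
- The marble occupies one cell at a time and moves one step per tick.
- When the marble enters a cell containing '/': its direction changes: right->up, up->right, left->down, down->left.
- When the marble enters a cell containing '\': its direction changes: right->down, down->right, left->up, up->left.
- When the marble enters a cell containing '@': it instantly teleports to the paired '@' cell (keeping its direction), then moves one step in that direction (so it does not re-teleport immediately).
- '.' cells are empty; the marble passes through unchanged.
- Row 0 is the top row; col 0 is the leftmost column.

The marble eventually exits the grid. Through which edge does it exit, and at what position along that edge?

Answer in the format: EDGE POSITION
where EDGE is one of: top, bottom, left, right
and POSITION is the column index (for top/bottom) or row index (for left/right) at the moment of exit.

Answer: top 7

Derivation:
Step 1: enter (6,7), '.' pass, move up to (5,7)
Step 2: enter (5,7), '.' pass, move up to (4,7)
Step 3: enter (4,7), '.' pass, move up to (3,7)
Step 4: enter (3,7), '.' pass, move up to (2,7)
Step 5: enter (2,7), '.' pass, move up to (1,7)
Step 6: enter (1,7), '.' pass, move up to (0,7)
Step 7: enter (0,7), '.' pass, move up to (-1,7)
Step 8: at (-1,7) — EXIT via top edge, pos 7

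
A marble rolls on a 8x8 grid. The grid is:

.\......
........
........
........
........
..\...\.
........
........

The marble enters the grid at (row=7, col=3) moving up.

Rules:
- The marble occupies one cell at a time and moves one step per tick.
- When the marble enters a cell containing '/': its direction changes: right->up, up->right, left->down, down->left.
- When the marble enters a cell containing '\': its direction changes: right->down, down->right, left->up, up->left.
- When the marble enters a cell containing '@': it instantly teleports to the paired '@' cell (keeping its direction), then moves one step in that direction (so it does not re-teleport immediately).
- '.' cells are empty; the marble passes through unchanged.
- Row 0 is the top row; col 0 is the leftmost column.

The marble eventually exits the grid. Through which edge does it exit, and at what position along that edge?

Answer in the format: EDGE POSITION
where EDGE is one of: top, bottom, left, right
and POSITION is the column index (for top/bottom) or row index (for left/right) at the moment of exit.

Answer: top 3

Derivation:
Step 1: enter (7,3), '.' pass, move up to (6,3)
Step 2: enter (6,3), '.' pass, move up to (5,3)
Step 3: enter (5,3), '.' pass, move up to (4,3)
Step 4: enter (4,3), '.' pass, move up to (3,3)
Step 5: enter (3,3), '.' pass, move up to (2,3)
Step 6: enter (2,3), '.' pass, move up to (1,3)
Step 7: enter (1,3), '.' pass, move up to (0,3)
Step 8: enter (0,3), '.' pass, move up to (-1,3)
Step 9: at (-1,3) — EXIT via top edge, pos 3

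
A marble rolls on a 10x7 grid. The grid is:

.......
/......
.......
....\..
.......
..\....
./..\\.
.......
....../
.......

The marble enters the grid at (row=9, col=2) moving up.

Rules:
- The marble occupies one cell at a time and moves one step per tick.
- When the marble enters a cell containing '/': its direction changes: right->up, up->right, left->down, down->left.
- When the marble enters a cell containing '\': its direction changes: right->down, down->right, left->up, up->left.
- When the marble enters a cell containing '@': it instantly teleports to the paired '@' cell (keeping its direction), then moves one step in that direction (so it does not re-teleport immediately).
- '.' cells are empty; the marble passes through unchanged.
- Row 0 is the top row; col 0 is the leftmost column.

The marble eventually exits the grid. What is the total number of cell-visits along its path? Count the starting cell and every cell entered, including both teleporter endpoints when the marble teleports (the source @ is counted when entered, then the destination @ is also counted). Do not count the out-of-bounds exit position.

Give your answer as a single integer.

Answer: 7

Derivation:
Step 1: enter (9,2), '.' pass, move up to (8,2)
Step 2: enter (8,2), '.' pass, move up to (7,2)
Step 3: enter (7,2), '.' pass, move up to (6,2)
Step 4: enter (6,2), '.' pass, move up to (5,2)
Step 5: enter (5,2), '\' deflects up->left, move left to (5,1)
Step 6: enter (5,1), '.' pass, move left to (5,0)
Step 7: enter (5,0), '.' pass, move left to (5,-1)
Step 8: at (5,-1) — EXIT via left edge, pos 5
Path length (cell visits): 7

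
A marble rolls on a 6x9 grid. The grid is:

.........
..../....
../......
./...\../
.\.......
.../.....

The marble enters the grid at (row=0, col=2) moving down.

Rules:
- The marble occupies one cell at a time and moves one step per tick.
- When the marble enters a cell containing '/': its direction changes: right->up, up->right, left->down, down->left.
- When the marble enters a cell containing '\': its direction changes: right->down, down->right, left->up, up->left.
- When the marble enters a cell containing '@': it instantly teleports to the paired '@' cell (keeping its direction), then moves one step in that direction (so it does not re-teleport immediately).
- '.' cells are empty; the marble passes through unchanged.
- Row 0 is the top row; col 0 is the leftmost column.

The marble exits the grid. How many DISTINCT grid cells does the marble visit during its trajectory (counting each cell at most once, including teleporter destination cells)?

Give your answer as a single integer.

Answer: 5

Derivation:
Step 1: enter (0,2), '.' pass, move down to (1,2)
Step 2: enter (1,2), '.' pass, move down to (2,2)
Step 3: enter (2,2), '/' deflects down->left, move left to (2,1)
Step 4: enter (2,1), '.' pass, move left to (2,0)
Step 5: enter (2,0), '.' pass, move left to (2,-1)
Step 6: at (2,-1) — EXIT via left edge, pos 2
Distinct cells visited: 5 (path length 5)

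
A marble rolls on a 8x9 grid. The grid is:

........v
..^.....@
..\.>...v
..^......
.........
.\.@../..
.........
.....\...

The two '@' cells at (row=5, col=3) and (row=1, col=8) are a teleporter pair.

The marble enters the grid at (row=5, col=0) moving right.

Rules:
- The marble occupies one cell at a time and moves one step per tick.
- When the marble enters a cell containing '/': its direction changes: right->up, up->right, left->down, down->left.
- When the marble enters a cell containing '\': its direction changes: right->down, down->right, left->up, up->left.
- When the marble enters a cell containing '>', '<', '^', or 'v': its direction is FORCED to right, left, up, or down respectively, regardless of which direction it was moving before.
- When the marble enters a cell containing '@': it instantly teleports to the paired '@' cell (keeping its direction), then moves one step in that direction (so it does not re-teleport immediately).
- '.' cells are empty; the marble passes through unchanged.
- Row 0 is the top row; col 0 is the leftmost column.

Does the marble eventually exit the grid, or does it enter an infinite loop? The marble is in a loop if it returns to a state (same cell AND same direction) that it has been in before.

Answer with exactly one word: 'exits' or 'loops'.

Step 1: enter (5,0), '.' pass, move right to (5,1)
Step 2: enter (5,1), '\' deflects right->down, move down to (6,1)
Step 3: enter (6,1), '.' pass, move down to (7,1)
Step 4: enter (7,1), '.' pass, move down to (8,1)
Step 5: at (8,1) — EXIT via bottom edge, pos 1

Answer: exits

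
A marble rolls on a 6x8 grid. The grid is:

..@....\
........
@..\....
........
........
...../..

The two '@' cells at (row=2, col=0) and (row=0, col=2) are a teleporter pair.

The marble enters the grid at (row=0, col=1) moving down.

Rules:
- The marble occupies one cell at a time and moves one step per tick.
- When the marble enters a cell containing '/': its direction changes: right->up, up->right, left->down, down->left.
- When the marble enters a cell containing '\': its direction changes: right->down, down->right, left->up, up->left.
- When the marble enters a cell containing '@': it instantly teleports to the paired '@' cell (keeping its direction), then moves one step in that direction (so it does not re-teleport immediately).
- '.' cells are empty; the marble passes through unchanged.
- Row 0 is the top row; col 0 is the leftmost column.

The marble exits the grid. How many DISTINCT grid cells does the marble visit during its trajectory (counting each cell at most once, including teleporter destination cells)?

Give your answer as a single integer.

Step 1: enter (0,1), '.' pass, move down to (1,1)
Step 2: enter (1,1), '.' pass, move down to (2,1)
Step 3: enter (2,1), '.' pass, move down to (3,1)
Step 4: enter (3,1), '.' pass, move down to (4,1)
Step 5: enter (4,1), '.' pass, move down to (5,1)
Step 6: enter (5,1), '.' pass, move down to (6,1)
Step 7: at (6,1) — EXIT via bottom edge, pos 1
Distinct cells visited: 6 (path length 6)

Answer: 6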